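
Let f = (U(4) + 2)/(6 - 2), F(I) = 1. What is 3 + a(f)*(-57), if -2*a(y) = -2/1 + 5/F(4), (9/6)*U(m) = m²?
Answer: 177/2 ≈ 88.500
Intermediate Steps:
U(m) = 2*m²/3
f = 19/6 (f = ((⅔)*4² + 2)/(6 - 2) = ((⅔)*16 + 2)/4 = (32/3 + 2)*(¼) = (38/3)*(¼) = 19/6 ≈ 3.1667)
a(y) = -3/2 (a(y) = -(-2/1 + 5/1)/2 = -(-2*1 + 5*1)/2 = -(-2 + 5)/2 = -½*3 = -3/2)
3 + a(f)*(-57) = 3 - 3/2*(-57) = 3 + 171/2 = 177/2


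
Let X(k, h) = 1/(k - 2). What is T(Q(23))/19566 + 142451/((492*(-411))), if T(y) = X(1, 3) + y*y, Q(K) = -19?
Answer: -150799997/219804444 ≈ -0.68606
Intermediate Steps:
X(k, h) = 1/(-2 + k)
T(y) = -1 + y² (T(y) = 1/(-2 + 1) + y*y = 1/(-1) + y² = -1 + y²)
T(Q(23))/19566 + 142451/((492*(-411))) = (-1 + (-19)²)/19566 + 142451/((492*(-411))) = (-1 + 361)*(1/19566) + 142451/(-202212) = 360*(1/19566) + 142451*(-1/202212) = 20/1087 - 142451/202212 = -150799997/219804444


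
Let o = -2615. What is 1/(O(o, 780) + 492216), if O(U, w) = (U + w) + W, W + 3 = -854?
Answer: 1/489524 ≈ 2.0428e-6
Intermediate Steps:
W = -857 (W = -3 - 854 = -857)
O(U, w) = -857 + U + w (O(U, w) = (U + w) - 857 = -857 + U + w)
1/(O(o, 780) + 492216) = 1/((-857 - 2615 + 780) + 492216) = 1/(-2692 + 492216) = 1/489524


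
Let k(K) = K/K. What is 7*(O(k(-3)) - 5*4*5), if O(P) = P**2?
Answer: -693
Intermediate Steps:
k(K) = 1
7*(O(k(-3)) - 5*4*5) = 7*(1**2 - 5*4*5) = 7*(1 - 20*5) = 7*(1 - 100) = 7*(-99) = -693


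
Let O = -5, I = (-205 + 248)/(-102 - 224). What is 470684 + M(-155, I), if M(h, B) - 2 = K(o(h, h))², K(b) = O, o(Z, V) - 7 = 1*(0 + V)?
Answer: 470711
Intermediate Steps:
I = -43/326 (I = 43/(-326) = 43*(-1/326) = -43/326 ≈ -0.13190)
o(Z, V) = 7 + V (o(Z, V) = 7 + 1*(0 + V) = 7 + 1*V = 7 + V)
K(b) = -5
M(h, B) = 27 (M(h, B) = 2 + (-5)² = 2 + 25 = 27)
470684 + M(-155, I) = 470684 + 27 = 470711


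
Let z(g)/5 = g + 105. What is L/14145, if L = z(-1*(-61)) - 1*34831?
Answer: -34001/14145 ≈ -2.4037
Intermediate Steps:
z(g) = 525 + 5*g (z(g) = 5*(g + 105) = 5*(105 + g) = 525 + 5*g)
L = -34001 (L = (525 + 5*(-1*(-61))) - 1*34831 = (525 + 5*61) - 34831 = (525 + 305) - 34831 = 830 - 34831 = -34001)
L/14145 = -34001/14145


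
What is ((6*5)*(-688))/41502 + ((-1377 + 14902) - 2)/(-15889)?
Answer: -148196751/109904213 ≈ -1.3484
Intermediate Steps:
((6*5)*(-688))/41502 + ((-1377 + 14902) - 2)/(-15889) = (30*(-688))*(1/41502) + (13525 - 2)*(-1/15889) = -20640*1/41502 + 13523*(-1/15889) = -3440/6917 - 13523/15889 = -148196751/109904213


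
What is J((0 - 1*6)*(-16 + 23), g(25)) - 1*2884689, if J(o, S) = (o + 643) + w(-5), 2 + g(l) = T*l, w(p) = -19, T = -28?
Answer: -2884107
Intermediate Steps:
g(l) = -2 - 28*l
J(o, S) = 624 + o (J(o, S) = (o + 643) - 19 = (643 + o) - 19 = 624 + o)
J((0 - 1*6)*(-16 + 23), g(25)) - 1*2884689 = (624 + (0 - 1*6)*(-16 + 23)) - 1*2884689 = (624 + (0 - 6)*7) - 2884689 = (624 - 6*7) - 2884689 = (624 - 42) - 2884689 = 582 - 2884689 = -2884107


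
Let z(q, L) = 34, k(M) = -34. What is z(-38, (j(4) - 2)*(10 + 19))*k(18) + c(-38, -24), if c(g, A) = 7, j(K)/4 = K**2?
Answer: -1149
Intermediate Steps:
j(K) = 4*K**2
z(-38, (j(4) - 2)*(10 + 19))*k(18) + c(-38, -24) = 34*(-34) + 7 = -1156 + 7 = -1149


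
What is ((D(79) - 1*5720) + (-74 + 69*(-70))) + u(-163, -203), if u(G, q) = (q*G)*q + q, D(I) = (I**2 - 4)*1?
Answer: -6721657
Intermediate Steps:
D(I) = -4 + I**2 (D(I) = (-4 + I**2)*1 = -4 + I**2)
u(G, q) = q + G*q**2 (u(G, q) = (G*q)*q + q = G*q**2 + q = q + G*q**2)
((D(79) - 1*5720) + (-74 + 69*(-70))) + u(-163, -203) = (((-4 + 79**2) - 1*5720) + (-74 + 69*(-70))) - 203*(1 - 163*(-203)) = (((-4 + 6241) - 5720) + (-74 - 4830)) - 203*(1 + 33089) = ((6237 - 5720) - 4904) - 203*33090 = (517 - 4904) - 6717270 = -4387 - 6717270 = -6721657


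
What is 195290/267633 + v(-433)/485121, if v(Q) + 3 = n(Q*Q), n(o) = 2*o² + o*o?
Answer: 1343985754571570/6182589933 ≈ 2.1738e+5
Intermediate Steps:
n(o) = 3*o² (n(o) = 2*o² + o² = 3*o²)
v(Q) = -3 + 3*Q⁴ (v(Q) = -3 + 3*(Q*Q)² = -3 + 3*(Q²)² = -3 + 3*Q⁴)
195290/267633 + v(-433)/485121 = 195290/267633 + (-3 + 3*(-433)⁴)/485121 = 195290*(1/267633) + (-3 + 3*35152125121)*(1/485121) = 195290/267633 + (-3 + 105456375363)*(1/485121) = 195290/267633 + 105456375360*(1/485121) = 195290/267633 + 5021732160/23101 = 1343985754571570/6182589933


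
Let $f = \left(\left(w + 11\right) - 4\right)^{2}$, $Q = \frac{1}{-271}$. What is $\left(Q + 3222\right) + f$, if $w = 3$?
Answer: $\frac{900261}{271} \approx 3322.0$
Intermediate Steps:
$Q = - \frac{1}{271} \approx -0.00369$
$f = 100$ ($f = \left(\left(3 + 11\right) - 4\right)^{2} = \left(14 - 4\right)^{2} = 10^{2} = 100$)
$\left(Q + 3222\right) + f = \left(- \frac{1}{271} + 3222\right) + 100 = \frac{873161}{271} + 100 = \frac{900261}{271}$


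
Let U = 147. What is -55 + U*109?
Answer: 15968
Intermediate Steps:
-55 + U*109 = -55 + 147*109 = -55 + 16023 = 15968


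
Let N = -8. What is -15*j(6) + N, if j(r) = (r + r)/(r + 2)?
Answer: -61/2 ≈ -30.500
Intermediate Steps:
j(r) = 2*r/(2 + r) (j(r) = (2*r)/(2 + r) = 2*r/(2 + r))
-15*j(6) + N = -30*6/(2 + 6) - 8 = -30*6/8 - 8 = -15*3/2 - 8 = -45/2 - 8 = -61/2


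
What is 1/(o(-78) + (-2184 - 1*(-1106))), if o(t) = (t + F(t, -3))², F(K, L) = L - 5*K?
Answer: 1/94403 ≈ 1.0593e-5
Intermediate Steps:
o(t) = (-3 - 4*t)² (o(t) = (t + (-3 - 5*t))² = (-3 - 4*t)²)
1/(o(-78) + (-2184 - 1*(-1106))) = 1/((3 + 4*(-78))² + (-2184 - 1*(-1106))) = 1/((3 - 312)² + (-2184 + 1106)) = 1/((-309)² - 1078) = 1/(95481 - 1078) = 1/94403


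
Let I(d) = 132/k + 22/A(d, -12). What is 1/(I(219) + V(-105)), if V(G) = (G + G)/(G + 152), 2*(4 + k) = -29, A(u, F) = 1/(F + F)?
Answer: -1739/938370 ≈ -0.0018532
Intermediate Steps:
A(u, F) = 1/(2*F)
k = -37/2 (k = -4 + (½)*(-29) = -4 - 29/2 = -37/2 ≈ -18.500)
V(G) = 2*G/(152 + G) (V(G) = (2*G)/(152 + G) = 2*G/(152 + G))
I(d) = -19800/37 (I(d) = 132/(-37/2) + 22/(((½)/(-12))) = 132*(-2/37) + 22/(((½)*(-1/12))) = -264/37 + 22/(-1/24) = -264/37 + 22*(-24) = -264/37 - 528 = -19800/37)
1/(I(219) + V(-105)) = 1/(-19800/37 + 2*(-105)/(152 - 105)) = 1/(-19800/37 + 2*(-105)/47) = 1/(-19800/37 + 2*(-105)*(1/47)) = 1/(-19800/37 - 210/47) = 1/(-938370/1739) = -1739/938370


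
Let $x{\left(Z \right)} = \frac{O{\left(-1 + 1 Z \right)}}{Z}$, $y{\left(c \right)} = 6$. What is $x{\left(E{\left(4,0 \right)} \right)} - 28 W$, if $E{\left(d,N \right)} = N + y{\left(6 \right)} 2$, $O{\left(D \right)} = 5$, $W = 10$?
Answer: $- \frac{3355}{12} \approx -279.58$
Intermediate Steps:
$E{\left(d,N \right)} = 12 + N$ ($E{\left(d,N \right)} = N + 6 \cdot 2 = N + 12 = 12 + N$)
$x{\left(Z \right)} = \frac{5}{Z}$
$x{\left(E{\left(4,0 \right)} \right)} - 28 W = \frac{5}{12 + 0} - 280 = \frac{5}{12} - 280 = - \frac{3355}{12}$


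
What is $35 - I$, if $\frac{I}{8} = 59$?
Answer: $-437$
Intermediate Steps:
$I = 472$ ($I = 8 \cdot 59 = 472$)
$35 - I = 35 - 472 = -437$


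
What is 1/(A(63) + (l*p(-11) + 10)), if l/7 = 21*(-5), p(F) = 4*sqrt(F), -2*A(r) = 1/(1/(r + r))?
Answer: I/(-53*I + 2940*sqrt(11)) ≈ -5.5741e-7 + 0.00010255*I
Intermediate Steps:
A(r) = -r
l = -735 (l = 7*(21*(-5)) = 7*(-105) = -735)
1/(A(63) + (l*p(-11) + 10)) = 1/(-1*63 + (-2940*sqrt(-11) + 10)) = 1/(-63 + (-2940*I*sqrt(11) + 10)) = 1/(-63 + (10 - 2940*I*sqrt(11))) = 1/(-53 - 2940*I*sqrt(11))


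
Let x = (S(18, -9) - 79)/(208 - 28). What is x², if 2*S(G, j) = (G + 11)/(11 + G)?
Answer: 24649/129600 ≈ 0.19019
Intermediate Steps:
S(G, j) = ½ (S(G, j) = ((G + 11)/(11 + G))/2 = ((11 + G)/(11 + G))/2 = (½)*1 = ½)
x = -157/360 (x = (½ - 79)/(208 - 28) = -157/2/180 = -157/2*1/180 = -157/360 ≈ -0.43611)
x² = (-157/360)² = 24649/129600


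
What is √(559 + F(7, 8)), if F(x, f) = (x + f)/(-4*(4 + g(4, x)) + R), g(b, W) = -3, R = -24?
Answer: √109459/14 ≈ 23.632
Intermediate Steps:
F(x, f) = -f/28 - x/28 (F(x, f) = (x + f)/(-4*(4 - 3) - 24) = (f + x)/(-4*1 - 24) = (f + x)/(-4 - 24) = (f + x)/(-28) = (f + x)*(-1/28) = -f/28 - x/28)
√(559 + F(7, 8)) = √(559 + (-1/28*8 - 1/28*7)) = √(559 + (-2/7 - ¼)) = √(559 - 15/28) = √(15637/28) = √109459/14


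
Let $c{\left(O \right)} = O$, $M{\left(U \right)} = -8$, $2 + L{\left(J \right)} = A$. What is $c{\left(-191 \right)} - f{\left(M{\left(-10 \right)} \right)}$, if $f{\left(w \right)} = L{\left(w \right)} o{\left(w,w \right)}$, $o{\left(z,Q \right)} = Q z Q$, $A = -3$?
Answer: $-2751$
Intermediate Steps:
$L{\left(J \right)} = -5$ ($L{\left(J \right)} = -2 - 3 = -5$)
$o{\left(z,Q \right)} = z Q^{2}$
$f{\left(w \right)} = - 5 w^{3}$ ($f{\left(w \right)} = - 5 w w^{2} = - 5 w^{3}$)
$c{\left(-191 \right)} - f{\left(M{\left(-10 \right)} \right)} = -191 - - 5 \left(-8\right)^{3} = -191 - \left(-5\right) \left(-512\right) = -191 - 2560 = -2751$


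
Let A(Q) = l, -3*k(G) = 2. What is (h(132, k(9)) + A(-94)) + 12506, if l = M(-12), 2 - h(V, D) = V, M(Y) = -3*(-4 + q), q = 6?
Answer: 12370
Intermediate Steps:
M(Y) = -6 (M(Y) = -3*(-4 + 6) = -3*2 = -6)
k(G) = -⅔ (k(G) = -⅓*2 = -⅔)
h(V, D) = 2 - V
l = -6
A(Q) = -6
(h(132, k(9)) + A(-94)) + 12506 = ((2 - 1*132) - 6) + 12506 = ((2 - 132) - 6) + 12506 = (-130 - 6) + 12506 = -136 + 12506 = 12370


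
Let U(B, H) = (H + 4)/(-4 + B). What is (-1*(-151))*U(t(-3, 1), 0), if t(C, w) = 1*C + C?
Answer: -302/5 ≈ -60.400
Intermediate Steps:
t(C, w) = 2*C (t(C, w) = C + C = 2*C)
U(B, H) = (4 + H)/(-4 + B)
(-1*(-151))*U(t(-3, 1), 0) = (-1*(-151))*((4 + 0)/(-4 + 2*(-3))) = 151*(4/(-4 - 6)) = 151*(4/(-10)) = 151*(-1/10*4) = 151*(-2/5) = -302/5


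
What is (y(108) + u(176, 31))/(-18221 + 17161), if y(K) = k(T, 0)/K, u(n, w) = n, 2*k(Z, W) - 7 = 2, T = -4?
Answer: -845/5088 ≈ -0.16608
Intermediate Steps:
k(Z, W) = 9/2 (k(Z, W) = 7/2 + (½)*2 = 7/2 + 1 = 9/2)
y(K) = 9/(2*K)
(y(108) + u(176, 31))/(-18221 + 17161) = ((9/2)/108 + 176)/(-18221 + 17161) = ((9/2)*(1/108) + 176)/(-1060) = (1/24 + 176)*(-1/1060) = (4225/24)*(-1/1060) = -845/5088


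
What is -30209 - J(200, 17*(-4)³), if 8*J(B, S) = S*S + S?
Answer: -178041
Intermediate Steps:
J(B, S) = S/8 + S²/8 (J(B, S) = (S*S + S)/8 = (S² + S)/8 = (S + S²)/8 = S/8 + S²/8)
-30209 - J(200, 17*(-4)³) = -30209 - 17*(-4)³*(1 + 17*(-4)³)/8 = -30209 - 17*(-64)*(1 + 17*(-64))/8 = -30209 - (-1088)*(1 - 1088)/8 = -30209 - (-1088)*(-1087)/8 = -30209 - 1*147832 = -30209 - 147832 = -178041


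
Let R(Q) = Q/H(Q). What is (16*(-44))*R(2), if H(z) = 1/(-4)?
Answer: 5632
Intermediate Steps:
H(z) = -¼ (H(z) = 1*(-¼) = -¼)
R(Q) = -4*Q (R(Q) = Q/(-¼) = Q*(-4) = -4*Q)
(16*(-44))*R(2) = (16*(-44))*(-4*2) = -704*(-8) = 5632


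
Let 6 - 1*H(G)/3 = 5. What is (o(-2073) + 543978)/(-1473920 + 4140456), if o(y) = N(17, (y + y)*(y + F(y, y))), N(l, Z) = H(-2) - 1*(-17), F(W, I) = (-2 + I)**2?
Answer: 271999/1333268 ≈ 0.20401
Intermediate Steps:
H(G) = 3 (H(G) = 18 - 3*5 = 18 - 15 = 3)
N(l, Z) = 20 (N(l, Z) = 3 - 1*(-17) = 3 + 17 = 20)
o(y) = 20
(o(-2073) + 543978)/(-1473920 + 4140456) = (20 + 543978)/(-1473920 + 4140456) = 543998/2666536 = 543998*(1/2666536) = 271999/1333268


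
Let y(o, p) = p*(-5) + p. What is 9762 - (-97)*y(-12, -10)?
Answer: 13642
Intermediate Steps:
y(o, p) = -4*p (y(o, p) = -5*p + p = -4*p)
9762 - (-97)*y(-12, -10) = 9762 - (-97)*(-4*(-10)) = 9762 - (-97)*40 = 9762 - 1*(-3880) = 9762 + 3880 = 13642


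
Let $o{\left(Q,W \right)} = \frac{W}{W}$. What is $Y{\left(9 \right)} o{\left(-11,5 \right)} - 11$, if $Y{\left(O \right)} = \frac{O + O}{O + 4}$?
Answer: $- \frac{125}{13} \approx -9.6154$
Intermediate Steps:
$o{\left(Q,W \right)} = 1$
$Y{\left(O \right)} = \frac{2 O}{4 + O}$
$Y{\left(9 \right)} o{\left(-11,5 \right)} - 11 = 2 \cdot 9 \frac{1}{4 + 9} \cdot 1 - 11 = 2 \cdot 9 \cdot \frac{1}{13} \cdot 1 - 11 = \frac{18}{13} \cdot 1 - 11 = \frac{18}{13} - 11 = - \frac{125}{13}$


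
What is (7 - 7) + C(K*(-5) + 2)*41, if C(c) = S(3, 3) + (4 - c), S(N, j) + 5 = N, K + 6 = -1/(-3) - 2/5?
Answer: -3731/3 ≈ -1243.7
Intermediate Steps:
K = -91/15 (K = -6 + (-1/(-3) - 2/5) = -6 + (-1*(-⅓) - 2*⅕) = -6 + (⅓ - ⅖) = -6 - 1/15 = -91/15 ≈ -6.0667)
S(N, j) = -5 + N
C(c) = 2 - c (C(c) = (-5 + 3) + (4 - c) = -2 + (4 - c) = 2 - c)
(7 - 7) + C(K*(-5) + 2)*41 = (7 - 7) + (2 - (-91/15*(-5) + 2))*41 = 0 + (2 - (91/3 + 2))*41 = 0 + (2 - 1*97/3)*41 = 0 + (2 - 97/3)*41 = 0 - 91/3*41 = 0 - 3731/3 = -3731/3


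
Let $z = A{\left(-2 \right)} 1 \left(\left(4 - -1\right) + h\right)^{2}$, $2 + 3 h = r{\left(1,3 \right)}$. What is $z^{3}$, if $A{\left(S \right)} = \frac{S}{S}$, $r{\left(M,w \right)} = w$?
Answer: $\frac{16777216}{729} \approx 23014.0$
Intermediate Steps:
$h = \frac{1}{3}$ ($h = - \frac{2}{3} + \frac{1}{3} \cdot 3 = - \frac{2}{3} + 1 = \frac{1}{3} \approx 0.33333$)
$A{\left(S \right)} = 1$
$z = \frac{256}{9}$ ($z = 1 \cdot 1 \left(\left(4 - -1\right) + \frac{1}{3}\right)^{2} = 1 \left(\left(4 + 1\right) + \frac{1}{3}\right)^{2} = 1 \left(5 + \frac{1}{3}\right)^{2} = 1 \left(\frac{16}{3}\right)^{2} = 1 \cdot \frac{256}{9} = \frac{256}{9} \approx 28.444$)
$z^{3} = \left(\frac{256}{9}\right)^{3} = \frac{16777216}{729}$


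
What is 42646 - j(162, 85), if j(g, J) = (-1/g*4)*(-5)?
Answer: 3454316/81 ≈ 42646.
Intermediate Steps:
j(g, J) = 20/g (j(g, J) = -4/g*(-5) = 20/g)
42646 - j(162, 85) = 42646 - 20/162 = 42646 - 1*10/81 = 42646 - 10/81 = 3454316/81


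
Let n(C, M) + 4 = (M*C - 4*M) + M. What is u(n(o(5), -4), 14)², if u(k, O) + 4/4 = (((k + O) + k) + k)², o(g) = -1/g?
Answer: 1662926841/625 ≈ 2.6607e+6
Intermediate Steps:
n(C, M) = -4 - 3*M + C*M (n(C, M) = -4 + ((M*C - 4*M) + M) = -4 + ((C*M - 4*M) + M) = -4 + ((-4*M + C*M) + M) = -4 + (-3*M + C*M) = -4 - 3*M + C*M)
u(k, O) = -1 + (O + 3*k)² (u(k, O) = -1 + (((k + O) + k) + k)² = -1 + (((O + k) + k) + k)² = -1 + ((O + 2*k) + k)² = -1 + (O + 3*k)²)
u(n(o(5), -4), 14)² = (-1 + (14 + 3*(-4 - 3*(-4) - 1/5*(-4)))²)² = (-1 + (14 + 3*(-4 + 12 - 1*⅕*(-4)))²)² = (-1 + (14 + 3*(-4 + 12 - ⅕*(-4)))²)² = (-1 + (14 + 3*(-4 + 12 + ⅘))²)² = (-1 + (14 + 3*(44/5))²)² = (-1 + (14 + 132/5)²)² = (-1 + (202/5)²)² = (-1 + 40804/25)² = (40779/25)² = 1662926841/625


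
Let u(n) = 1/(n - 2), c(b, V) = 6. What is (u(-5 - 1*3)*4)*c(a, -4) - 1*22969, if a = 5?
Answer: -114857/5 ≈ -22971.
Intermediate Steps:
u(n) = 1/(-2 + n)
(u(-5 - 1*3)*4)*c(a, -4) - 1*22969 = (4/(-2 + (-5 - 1*3)))*6 - 1*22969 = (4/(-2 + (-5 - 3)))*6 - 22969 = (4/(-2 - 8))*6 - 22969 = (4/(-10))*6 - 22969 = -1/10*4*6 - 22969 = -2/5*6 - 22969 = -12/5 - 22969 = -114857/5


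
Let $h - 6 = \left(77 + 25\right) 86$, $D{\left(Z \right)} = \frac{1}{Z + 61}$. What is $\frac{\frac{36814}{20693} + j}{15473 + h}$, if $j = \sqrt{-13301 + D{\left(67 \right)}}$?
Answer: $\frac{36814}{501825943} + \frac{i \sqrt{3405054}}{388016} \approx 7.336 \cdot 10^{-5} + 0.0047557 i$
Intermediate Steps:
$D{\left(Z \right)} = \frac{1}{61 + Z}$
$j = \frac{i \sqrt{3405054}}{16}$ ($j = \sqrt{-13301 + \frac{1}{61 + 67}} = \sqrt{-13301 + \frac{1}{128}} = \sqrt{- \frac{1702527}{128}} = \frac{i \sqrt{3405054}}{16} \approx 115.33 i$)
$h = 8778$ ($h = 6 + \left(77 + 25\right) 86 = 6 + 102 \cdot 86 = 6 + 8772 = 8778$)
$\frac{\frac{36814}{20693} + j}{15473 + h} = \frac{\frac{36814}{20693} + \frac{i \sqrt{3405054}}{16}}{15473 + 8778} = \frac{36814 \cdot \frac{1}{20693} + \frac{i \sqrt{3405054}}{16}}{24251} = \left(\frac{36814}{20693} + \frac{i \sqrt{3405054}}{16}\right) \frac{1}{24251} = \frac{36814}{501825943} + \frac{i \sqrt{3405054}}{388016}$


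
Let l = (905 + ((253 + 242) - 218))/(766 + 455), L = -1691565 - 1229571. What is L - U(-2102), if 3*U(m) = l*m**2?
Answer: -5307558232/1221 ≈ -4.3469e+6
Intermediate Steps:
L = -2921136
l = 394/407 (l = (905 + (495 - 218))/1221 = (905 + 277)*(1/1221) = 1182*(1/1221) = 394/407 ≈ 0.96806)
U(m) = 394*m**2/1221 (U(m) = (394*m**2/407)/3 = 394*m**2/1221)
L - U(-2102) = -2921136 - 394*(-2102)**2/1221 = -2921136 - 394*4418404/1221 = -2921136 - 1*1740851176/1221 = -2921136 - 1740851176/1221 = -5307558232/1221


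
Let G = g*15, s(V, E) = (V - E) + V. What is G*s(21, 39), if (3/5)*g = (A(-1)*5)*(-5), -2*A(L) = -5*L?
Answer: 9375/2 ≈ 4687.5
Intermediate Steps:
A(L) = 5*L/2 (A(L) = -(-5)*L/2 = 5*L/2)
g = 625/6 (g = 5*((((5/2)*(-1))*5)*(-5))/3 = 5*(-5/2*5*(-5))/3 = 5*(-25/2*(-5))/3 = (5/3)*(125/2) = 625/6 ≈ 104.17)
s(V, E) = -E + 2*V
G = 3125/2 (G = (625/6)*15 = 3125/2 ≈ 1562.5)
G*s(21, 39) = 3125*(-1*39 + 2*21)/2 = 3125*(-39 + 42)/2 = (3125/2)*3 = 9375/2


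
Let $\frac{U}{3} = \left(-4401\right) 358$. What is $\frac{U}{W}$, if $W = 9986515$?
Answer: $- \frac{4726674}{9986515} \approx -0.47331$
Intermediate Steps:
$U = -4726674$ ($U = 3 \left(\left(-4401\right) 358\right) = 3 \left(-1575558\right) = -4726674$)
$\frac{U}{W} = - \frac{4726674}{9986515}$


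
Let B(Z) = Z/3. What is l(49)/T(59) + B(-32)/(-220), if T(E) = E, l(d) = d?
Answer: 8557/9735 ≈ 0.87899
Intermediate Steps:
B(Z) = Z/3 (B(Z) = Z*(⅓) = Z/3)
l(49)/T(59) + B(-32)/(-220) = 49/59 + ((⅓)*(-32))/(-220) = 49*(1/59) - 32/3*(-1/220) = 49/59 + 8/165 = 8557/9735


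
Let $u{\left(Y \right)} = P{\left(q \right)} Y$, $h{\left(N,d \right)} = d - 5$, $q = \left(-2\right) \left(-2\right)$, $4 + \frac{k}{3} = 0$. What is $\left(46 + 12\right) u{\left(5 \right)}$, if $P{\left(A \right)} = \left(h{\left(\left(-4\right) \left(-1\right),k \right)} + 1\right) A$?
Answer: $-18560$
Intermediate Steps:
$k = -12$ ($k = -12 + 3 \cdot 0 = -12 + 0 = -12$)
$q = 4$
$h{\left(N,d \right)} = -5 + d$
$P{\left(A \right)} = - 16 A$ ($P{\left(A \right)} = \left(\left(-5 - 12\right) + 1\right) A = \left(-17 + 1\right) A = - 16 A$)
$u{\left(Y \right)} = - 64 Y$ ($u{\left(Y \right)} = \left(-16\right) 4 Y = - 64 Y$)
$\left(46 + 12\right) u{\left(5 \right)} = \left(46 + 12\right) \left(\left(-64\right) 5\right) = 58 \left(-320\right) = -18560$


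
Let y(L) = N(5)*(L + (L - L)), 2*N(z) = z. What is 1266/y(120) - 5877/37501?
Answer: 7618861/1875050 ≈ 4.0633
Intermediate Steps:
N(z) = z/2
y(L) = 5*L/2 (y(L) = ((½)*5)*(L + (L - L)) = 5*(L + 0)/2 = 5*L/2)
1266/y(120) - 5877/37501 = 1266/(((5/2)*120)) - 5877/37501 = 1266/300 - 5877*1/37501 = 1266*(1/300) - 5877/37501 = 211/50 - 5877/37501 = 7618861/1875050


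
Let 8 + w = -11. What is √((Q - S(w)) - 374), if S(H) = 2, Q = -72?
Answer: 8*I*√7 ≈ 21.166*I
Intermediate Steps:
w = -19 (w = -8 - 11 = -19)
√((Q - S(w)) - 374) = √((-72 - 1*2) - 374) = √((-72 - 2) - 374) = √(-74 - 374) = √(-448) = 8*I*√7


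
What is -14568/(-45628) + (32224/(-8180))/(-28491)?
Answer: 212289728782/664618531665 ≈ 0.31942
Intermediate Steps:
-14568/(-45628) + (32224/(-8180))/(-28491) = -14568*(-1/45628) + (32224*(-1/8180))*(-1/28491) = 3642/11407 - 8056/2045*(-1/28491) = 3642/11407 + 8056/58264095 = 212289728782/664618531665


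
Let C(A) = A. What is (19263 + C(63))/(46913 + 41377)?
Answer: 3221/14715 ≈ 0.21889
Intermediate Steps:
(19263 + C(63))/(46913 + 41377) = (19263 + 63)/(46913 + 41377) = 19326/88290 = 19326*(1/88290) = 3221/14715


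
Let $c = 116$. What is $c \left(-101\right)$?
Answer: $-11716$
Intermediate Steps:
$c \left(-101\right) = 116 \left(-101\right) = -11716$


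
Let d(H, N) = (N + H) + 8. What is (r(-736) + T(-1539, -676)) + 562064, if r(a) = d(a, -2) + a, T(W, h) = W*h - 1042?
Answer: 1599920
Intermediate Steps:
T(W, h) = -1042 + W*h
d(H, N) = 8 + H + N (d(H, N) = (H + N) + 8 = 8 + H + N)
r(a) = 6 + 2*a (r(a) = (8 + a - 2) + a = (6 + a) + a = 6 + 2*a)
(r(-736) + T(-1539, -676)) + 562064 = ((6 + 2*(-736)) + (-1042 - 1539*(-676))) + 562064 = ((6 - 1472) + (-1042 + 1040364)) + 562064 = (-1466 + 1039322) + 562064 = 1037856 + 562064 = 1599920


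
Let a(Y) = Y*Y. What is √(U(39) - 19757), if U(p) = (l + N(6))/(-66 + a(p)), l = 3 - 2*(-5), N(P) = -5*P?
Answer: 2*I*√10456521915/1455 ≈ 140.56*I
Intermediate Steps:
a(Y) = Y²
l = 13 (l = 3 + 10 = 13)
U(p) = -17/(-66 + p²) (U(p) = (13 - 5*6)/(-66 + p²) = (13 - 30)/(-66 + p²) = -17/(-66 + p²))
√(U(39) - 19757) = √(-17/(-66 + 39²) - 19757) = √(-17/(-66 + 1521) - 19757) = √(-17/1455 - 19757) = √(-28746452/1455) = 2*I*√10456521915/1455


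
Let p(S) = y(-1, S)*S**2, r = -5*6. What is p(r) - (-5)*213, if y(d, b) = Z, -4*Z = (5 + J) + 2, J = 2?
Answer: -960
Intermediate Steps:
Z = -9/4 (Z = -((5 + 2) + 2)/4 = -(7 + 2)/4 = -1/4*9 = -9/4 ≈ -2.2500)
r = -30
y(d, b) = -9/4
p(S) = -9*S**2/4
p(r) - (-5)*213 = -9/4*(-30)**2 - (-5)*213 = -9/4*900 - 1*(-1065) = -2025 + 1065 = -960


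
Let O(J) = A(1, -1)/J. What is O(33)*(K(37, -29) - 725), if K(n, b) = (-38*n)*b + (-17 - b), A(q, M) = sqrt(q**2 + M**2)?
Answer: 40061*sqrt(2)/33 ≈ 1716.8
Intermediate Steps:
A(q, M) = sqrt(M**2 + q**2)
O(J) = sqrt(2)/J (O(J) = sqrt((-1)**2 + 1**2)/J = sqrt(1 + 1)/J = sqrt(2)/J)
K(n, b) = -17 - b - 38*b*n (K(n, b) = -38*b*n + (-17 - b) = -17 - b - 38*b*n)
O(33)*(K(37, -29) - 725) = (sqrt(2)/33)*((-17 - 1*(-29) - 38*(-29)*37) - 725) = (sqrt(2)*(1/33))*((-17 + 29 + 40774) - 725) = (sqrt(2)/33)*(40786 - 725) = (sqrt(2)/33)*40061 = 40061*sqrt(2)/33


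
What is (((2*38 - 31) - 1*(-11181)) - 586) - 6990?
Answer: 3650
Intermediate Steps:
(((2*38 - 31) - 1*(-11181)) - 586) - 6990 = (((76 - 31) + 11181) - 586) - 6990 = ((45 + 11181) - 586) - 6990 = (11226 - 586) - 6990 = 10640 - 6990 = 3650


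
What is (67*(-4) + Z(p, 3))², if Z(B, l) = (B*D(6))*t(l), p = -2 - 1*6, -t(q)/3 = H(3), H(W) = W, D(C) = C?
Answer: 26896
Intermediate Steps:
t(q) = -9 (t(q) = -3*3 = -9)
p = -8 (p = -2 - 6 = -8)
Z(B, l) = -54*B (Z(B, l) = (B*6)*(-9) = (6*B)*(-9) = -54*B)
(67*(-4) + Z(p, 3))² = (67*(-4) - 54*(-8))² = (-268 + 432)² = 164² = 26896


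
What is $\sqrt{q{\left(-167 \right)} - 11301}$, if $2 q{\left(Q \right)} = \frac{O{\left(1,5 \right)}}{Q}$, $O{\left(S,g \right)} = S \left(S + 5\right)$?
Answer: $\frac{i \sqrt{315174090}}{167} \approx 106.31 i$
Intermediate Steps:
$O{\left(S,g \right)} = S \left(5 + S\right)$
$q{\left(Q \right)} = \frac{3}{Q}$ ($q{\left(Q \right)} = \frac{1 \left(5 + 1\right) \frac{1}{Q}}{2} = \frac{1 \cdot 6 \frac{1}{Q}}{2} = \frac{6 \frac{1}{Q}}{2} = \frac{3}{Q}$)
$\sqrt{q{\left(-167 \right)} - 11301} = \sqrt{\frac{3}{-167} - 11301} = \sqrt{3 \left(- \frac{1}{167}\right) - 11301} = \sqrt{- \frac{3}{167} - 11301} = \sqrt{- \frac{1887270}{167}} = \frac{i \sqrt{315174090}}{167}$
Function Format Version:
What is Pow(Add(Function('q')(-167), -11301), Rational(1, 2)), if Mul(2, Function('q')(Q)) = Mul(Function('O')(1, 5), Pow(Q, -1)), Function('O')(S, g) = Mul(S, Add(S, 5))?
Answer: Mul(Rational(1, 167), I, Pow(315174090, Rational(1, 2))) ≈ Mul(106.31, I)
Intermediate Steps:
Function('O')(S, g) = Mul(S, Add(5, S))
Function('q')(Q) = Mul(3, Pow(Q, -1)) (Function('q')(Q) = Mul(Rational(1, 2), Mul(Mul(1, Add(5, 1)), Pow(Q, -1))) = Mul(Rational(1, 2), Mul(Mul(1, 6), Pow(Q, -1))) = Mul(Rational(1, 2), Mul(6, Pow(Q, -1))) = Mul(3, Pow(Q, -1)))
Pow(Add(Function('q')(-167), -11301), Rational(1, 2)) = Pow(Add(Mul(3, Pow(-167, -1)), -11301), Rational(1, 2)) = Pow(Add(Mul(3, Rational(-1, 167)), -11301), Rational(1, 2)) = Pow(Add(Rational(-3, 167), -11301), Rational(1, 2)) = Pow(Rational(-1887270, 167), Rational(1, 2)) = Mul(Rational(1, 167), I, Pow(315174090, Rational(1, 2)))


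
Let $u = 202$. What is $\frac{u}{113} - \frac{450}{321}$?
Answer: $\frac{4664}{12091} \approx 0.38574$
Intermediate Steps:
$\frac{u}{113} - \frac{450}{321} = \frac{202}{113} - \frac{450}{321} = 202 \cdot \frac{1}{113} - \frac{150}{107} = \frac{202}{113} - \frac{150}{107} = \frac{4664}{12091}$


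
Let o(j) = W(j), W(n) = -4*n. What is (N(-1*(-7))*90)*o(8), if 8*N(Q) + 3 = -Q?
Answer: 3600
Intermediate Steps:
o(j) = -4*j
N(Q) = -3/8 - Q/8 (N(Q) = -3/8 + (-Q)/8 = -3/8 - Q/8)
(N(-1*(-7))*90)*o(8) = ((-3/8 - (-1)*(-7)/8)*90)*(-4*8) = ((-3/8 - ⅛*7)*90)*(-32) = ((-3/8 - 7/8)*90)*(-32) = -5/4*90*(-32) = -225/2*(-32) = 3600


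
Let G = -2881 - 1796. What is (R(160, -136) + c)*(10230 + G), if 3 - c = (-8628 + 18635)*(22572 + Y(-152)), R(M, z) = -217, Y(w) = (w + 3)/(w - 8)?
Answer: -200696558890419/160 ≈ -1.2544e+12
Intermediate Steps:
Y(w) = (3 + w)/(-8 + w)
G = -4677
c = -36141971203/160 (c = 3 - (-8628 + 18635)*(22572 + (3 - 152)/(-8 - 152)) = 3 - 10007*(22572 - 149/(-160)) = 3 - 10007*(22572 - 1/160*(-149)) = 3 - 10007*(22572 + 149/160) = 3 - 10007*3611669/160 = 3 - 1*36141971683/160 = 3 - 36141971683/160 = -36141971203/160 ≈ -2.2589e+8)
(R(160, -136) + c)*(10230 + G) = (-217 - 36141971203/160)*(10230 - 4677) = -36142005923/160*5553 = -200696558890419/160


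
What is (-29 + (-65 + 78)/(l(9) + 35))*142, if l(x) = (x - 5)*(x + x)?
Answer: -438780/107 ≈ -4100.8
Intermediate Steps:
l(x) = 2*x*(-5 + x) (l(x) = (-5 + x)*(2*x) = 2*x*(-5 + x))
(-29 + (-65 + 78)/(l(9) + 35))*142 = (-29 + (-65 + 78)/(2*9*(-5 + 9) + 35))*142 = (-29 + 13/(2*9*4 + 35))*142 = (-29 + 13/(72 + 35))*142 = (-29 + 13/107)*142 = -3090/107*142 = -438780/107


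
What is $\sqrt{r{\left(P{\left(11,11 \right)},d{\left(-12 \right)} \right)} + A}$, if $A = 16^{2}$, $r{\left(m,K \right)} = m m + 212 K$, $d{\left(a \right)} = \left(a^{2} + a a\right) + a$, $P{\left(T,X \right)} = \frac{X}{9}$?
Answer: $\frac{\sqrt{4760329}}{9} \approx 242.42$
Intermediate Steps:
$P{\left(T,X \right)} = \frac{X}{9}$ ($P{\left(T,X \right)} = X \frac{1}{9} = \frac{X}{9}$)
$d{\left(a \right)} = a + 2 a^{2}$ ($d{\left(a \right)} = \left(a^{2} + a^{2}\right) + a = 2 a^{2} + a = a + 2 a^{2}$)
$r{\left(m,K \right)} = m^{2} + 212 K$
$A = 256$
$\sqrt{r{\left(P{\left(11,11 \right)},d{\left(-12 \right)} \right)} + A} = \sqrt{\left(\left(\frac{1}{9} \cdot 11\right)^{2} + 212 \left(- 12 \left(1 + 2 \left(-12\right)\right)\right)\right) + 256} = \sqrt{\left(\left(\frac{11}{9}\right)^{2} + 212 \left(- 12 \left(1 - 24\right)\right)\right) + 256} = \sqrt{\left(\frac{121}{81} + 212 \left(\left(-12\right) \left(-23\right)\right)\right) + 256} = \sqrt{\left(\frac{121}{81} + 212 \cdot 276\right) + 256} = \sqrt{\left(\frac{121}{81} + 58512\right) + 256} = \sqrt{\frac{4739593}{81} + 256} = \sqrt{\frac{4760329}{81}} = \frac{\sqrt{4760329}}{9}$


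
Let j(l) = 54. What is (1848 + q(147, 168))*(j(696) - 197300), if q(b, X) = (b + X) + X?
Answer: -459780426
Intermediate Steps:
q(b, X) = b + 2*X (q(b, X) = (X + b) + X = b + 2*X)
(1848 + q(147, 168))*(j(696) - 197300) = (1848 + (147 + 2*168))*(54 - 197300) = (1848 + (147 + 336))*(-197246) = (1848 + 483)*(-197246) = 2331*(-197246) = -459780426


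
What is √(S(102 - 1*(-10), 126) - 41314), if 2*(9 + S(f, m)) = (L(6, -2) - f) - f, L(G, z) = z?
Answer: 6*I*√1151 ≈ 203.56*I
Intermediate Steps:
S(f, m) = -10 - f (S(f, m) = -9 + ((-2 - f) - f)/2 = -9 + (-2 - 2*f)/2 = -9 + (-1 - f) = -10 - f)
√(S(102 - 1*(-10), 126) - 41314) = √((-10 - (102 - 1*(-10))) - 41314) = √((-10 - (102 + 10)) - 41314) = √((-10 - 1*112) - 41314) = √((-10 - 112) - 41314) = √(-122 - 41314) = √(-41436) = 6*I*√1151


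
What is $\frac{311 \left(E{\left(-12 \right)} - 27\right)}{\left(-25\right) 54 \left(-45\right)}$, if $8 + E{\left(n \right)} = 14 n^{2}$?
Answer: $\frac{616091}{60750} \approx 10.141$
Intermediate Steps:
$E{\left(n \right)} = -8 + 14 n^{2}$
$\frac{311 \left(E{\left(-12 \right)} - 27\right)}{\left(-25\right) 54 \left(-45\right)} = \frac{311 \left(\left(-8 + 14 \left(-12\right)^{2}\right) - 27\right)}{\left(-25\right) 54 \left(-45\right)} = \frac{311 \left(\left(-8 + 14 \cdot 144\right) - 27\right)}{\left(-1350\right) \left(-45\right)} = \frac{311 \left(\left(-8 + 2016\right) - 27\right)}{60750} = 311 \left(2008 - 27\right) \frac{1}{60750} = 311 \cdot 1981 \cdot \frac{1}{60750} = 616091 \cdot \frac{1}{60750} = \frac{616091}{60750}$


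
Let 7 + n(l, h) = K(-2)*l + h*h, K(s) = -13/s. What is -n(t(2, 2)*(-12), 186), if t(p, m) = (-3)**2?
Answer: -33887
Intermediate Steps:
t(p, m) = 9
n(l, h) = -7 + h**2 + 13*l/2 (n(l, h) = -7 + ((-13/(-2))*l + h*h) = -7 + ((-13*(-1/2))*l + h**2) = -7 + (13*l/2 + h**2) = -7 + (h**2 + 13*l/2) = -7 + h**2 + 13*l/2)
-n(t(2, 2)*(-12), 186) = -(-7 + 186**2 + 13*(9*(-12))/2) = -(-7 + 34596 + (13/2)*(-108)) = -(-7 + 34596 - 702) = -1*33887 = -33887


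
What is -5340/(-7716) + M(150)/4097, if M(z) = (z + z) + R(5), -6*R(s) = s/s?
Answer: 12095747/15806226 ≈ 0.76525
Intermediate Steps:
R(s) = -⅙ (R(s) = -s/(6*s) = -⅙*1 = -⅙)
M(z) = -⅙ + 2*z (M(z) = (z + z) - ⅙ = 2*z - ⅙ = -⅙ + 2*z)
-5340/(-7716) + M(150)/4097 = -5340/(-7716) + (-⅙ + 2*150)/4097 = -5340*(-1/7716) + (-⅙ + 300)*(1/4097) = 445/643 + (1799/6)*(1/4097) = 445/643 + 1799/24582 = 12095747/15806226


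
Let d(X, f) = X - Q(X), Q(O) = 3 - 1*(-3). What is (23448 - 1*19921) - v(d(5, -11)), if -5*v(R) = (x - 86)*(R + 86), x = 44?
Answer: 2813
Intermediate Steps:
Q(O) = 6 (Q(O) = 3 + 3 = 6)
d(X, f) = -6 + X (d(X, f) = X - 1*6 = X - 6 = -6 + X)
v(R) = 3612/5 + 42*R/5 (v(R) = -(44 - 86)*(R + 86)/5 = -(-42)*(86 + R)/5 = -(-3612 - 42*R)/5 = 3612/5 + 42*R/5)
(23448 - 1*19921) - v(d(5, -11)) = (23448 - 1*19921) - (3612/5 + 42*(-6 + 5)/5) = (23448 - 19921) - (3612/5 + (42/5)*(-1)) = 3527 - (3612/5 - 42/5) = 3527 - 1*714 = 3527 - 714 = 2813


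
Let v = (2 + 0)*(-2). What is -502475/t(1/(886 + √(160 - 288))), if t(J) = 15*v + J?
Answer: 23669865721150/2826340081 - 4019800*I*√2/2826340081 ≈ 8374.7 - 0.0020114*I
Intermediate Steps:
v = -4 (v = 2*(-2) = -4)
t(J) = -60 + J (t(J) = 15*(-4) + J = -60 + J)
-502475/t(1/(886 + √(160 - 288))) = -502475/(-60 + 1/(886 + √(160 - 288))) = -502475/(-60 + 1/(886 + √(-128))) = -502475/(-60 + 1/(886 + 8*I*√2))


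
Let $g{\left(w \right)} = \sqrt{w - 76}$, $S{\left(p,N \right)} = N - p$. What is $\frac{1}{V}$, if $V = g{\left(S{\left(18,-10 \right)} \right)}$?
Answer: $- \frac{i \sqrt{26}}{52} \approx - 0.098058 i$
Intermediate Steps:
$g{\left(w \right)} = \sqrt{-76 + w}$
$V = 2 i \sqrt{26}$ ($V = \sqrt{-76 - 28} = \sqrt{-104} = 2 i \sqrt{26} \approx 10.198 i$)
$\frac{1}{V} = \frac{1}{2 i \sqrt{26}} = - \frac{i \sqrt{26}}{52}$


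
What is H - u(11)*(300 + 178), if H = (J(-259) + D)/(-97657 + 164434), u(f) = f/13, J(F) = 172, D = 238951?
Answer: -348004867/868101 ≈ -400.88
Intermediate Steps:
u(f) = f/13 (u(f) = f*(1/13) = f/13)
H = 239123/66777 (H = (172 + 238951)/(-97657 + 164434) = 239123/66777 ≈ 3.5809)
H - u(11)*(300 + 178) = 239123/66777 - (1/13)*11*(300 + 178) = 239123/66777 - 11*478/13 = 239123/66777 - 1*5258/13 = 239123/66777 - 5258/13 = -348004867/868101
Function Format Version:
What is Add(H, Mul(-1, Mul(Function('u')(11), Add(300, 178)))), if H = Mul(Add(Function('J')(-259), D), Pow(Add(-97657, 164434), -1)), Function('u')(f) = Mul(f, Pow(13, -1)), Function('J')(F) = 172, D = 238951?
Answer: Rational(-348004867, 868101) ≈ -400.88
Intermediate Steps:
Function('u')(f) = Mul(Rational(1, 13), f) (Function('u')(f) = Mul(f, Rational(1, 13)) = Mul(Rational(1, 13), f))
H = Rational(239123, 66777) (H = Mul(Add(172, 238951), Pow(Add(-97657, 164434), -1)) = Mul(239123, Pow(66777, -1)) = Mul(239123, Rational(1, 66777)) = Rational(239123, 66777) ≈ 3.5809)
Add(H, Mul(-1, Mul(Function('u')(11), Add(300, 178)))) = Add(Rational(239123, 66777), Mul(-1, Mul(Mul(Rational(1, 13), 11), Add(300, 178)))) = Add(Rational(239123, 66777), Mul(-1, Mul(Rational(11, 13), 478))) = Add(Rational(239123, 66777), Mul(-1, Rational(5258, 13))) = Add(Rational(239123, 66777), Rational(-5258, 13)) = Rational(-348004867, 868101)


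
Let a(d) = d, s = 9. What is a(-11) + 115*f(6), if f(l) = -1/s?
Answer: -214/9 ≈ -23.778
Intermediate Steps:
f(l) = -⅑ (f(l) = -1/9 = -1*⅑ = -⅑)
a(-11) + 115*f(6) = -11 + 115*(-⅑) = -11 - 115/9 = -214/9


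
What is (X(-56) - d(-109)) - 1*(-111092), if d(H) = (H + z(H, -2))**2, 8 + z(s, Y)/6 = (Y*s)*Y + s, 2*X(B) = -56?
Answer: -11633265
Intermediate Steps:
X(B) = -28 (X(B) = (1/2)*(-56) = -28)
z(s, Y) = -48 + 6*s + 6*s*Y**2 (z(s, Y) = -48 + 6*((Y*s)*Y + s) = -48 + 6*(s*Y**2 + s) = -48 + 6*(s + s*Y**2) = -48 + (6*s + 6*s*Y**2) = -48 + 6*s + 6*s*Y**2)
d(H) = (-48 + 31*H)**2 (d(H) = (H + (-48 + 6*H + 6*H*(-2)**2))**2 = (H + (-48 + 6*H + 6*H*4))**2 = (H + (-48 + 6*H + 24*H))**2 = (H + (-48 + 30*H))**2 = (-48 + 31*H)**2)
(X(-56) - d(-109)) - 1*(-111092) = (-28 - (-48 + 31*(-109))**2) - 1*(-111092) = (-28 - (-48 - 3379)**2) + 111092 = (-28 - 1*(-3427)**2) + 111092 = (-28 - 1*11744329) + 111092 = (-28 - 11744329) + 111092 = -11744357 + 111092 = -11633265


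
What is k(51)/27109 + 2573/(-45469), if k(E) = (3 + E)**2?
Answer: 62836147/1232619121 ≈ 0.050978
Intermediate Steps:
k(51)/27109 + 2573/(-45469) = (3 + 51)**2/27109 + 2573/(-45469) = 54**2*(1/27109) + 2573*(-1/45469) = 2916*(1/27109) - 2573/45469 = 2916/27109 - 2573/45469 = 62836147/1232619121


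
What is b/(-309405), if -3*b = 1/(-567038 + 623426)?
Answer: 1/52340187420 ≈ 1.9106e-11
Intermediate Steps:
b = -1/169164 (b = -1/(3*(-567038 + 623426)) = -⅓/56388 = -⅓*1/56388 = -1/169164 ≈ -5.9114e-6)
b/(-309405) = -1/169164/(-309405) = -1/169164*(-1/309405) = 1/52340187420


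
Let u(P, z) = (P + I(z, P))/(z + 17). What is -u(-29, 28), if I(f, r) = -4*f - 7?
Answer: 148/45 ≈ 3.2889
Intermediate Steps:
I(f, r) = -7 - 4*f
u(P, z) = (-7 + P - 4*z)/(17 + z) (u(P, z) = (P + (-7 - 4*z))/(z + 17) = (-7 + P - 4*z)/(17 + z))
-u(-29, 28) = -(-7 - 29 - 4*28)/(17 + 28) = -(-7 - 29 - 112)/45 = -(-148)/45 = -1*(-148/45) = 148/45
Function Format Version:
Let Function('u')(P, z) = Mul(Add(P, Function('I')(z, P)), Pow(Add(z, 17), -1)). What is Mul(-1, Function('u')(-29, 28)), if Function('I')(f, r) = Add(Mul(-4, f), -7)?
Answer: Rational(148, 45) ≈ 3.2889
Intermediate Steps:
Function('I')(f, r) = Add(-7, Mul(-4, f))
Function('u')(P, z) = Mul(Pow(Add(17, z), -1), Add(-7, P, Mul(-4, z))) (Function('u')(P, z) = Mul(Add(P, Add(-7, Mul(-4, z))), Pow(Add(z, 17), -1)) = Mul(Add(-7, P, Mul(-4, z)), Pow(Add(17, z), -1)) = Mul(Pow(Add(17, z), -1), Add(-7, P, Mul(-4, z))))
Mul(-1, Function('u')(-29, 28)) = Mul(-1, Mul(Pow(Add(17, 28), -1), Add(-7, -29, Mul(-4, 28)))) = Mul(-1, Mul(Pow(45, -1), Add(-7, -29, -112))) = Mul(-1, Mul(Rational(1, 45), -148)) = Mul(-1, Rational(-148, 45)) = Rational(148, 45)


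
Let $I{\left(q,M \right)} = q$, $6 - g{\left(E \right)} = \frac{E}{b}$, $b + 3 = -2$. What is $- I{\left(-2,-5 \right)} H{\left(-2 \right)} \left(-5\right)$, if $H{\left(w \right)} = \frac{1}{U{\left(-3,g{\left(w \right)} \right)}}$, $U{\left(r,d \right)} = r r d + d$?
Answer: $- \frac{5}{28} \approx -0.17857$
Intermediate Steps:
$b = -5$ ($b = -3 - 2 = -5$)
$g{\left(E \right)} = 6 + \frac{E}{5}$ ($g{\left(E \right)} = 6 - \frac{E}{-5} = 6 - E \left(- \frac{1}{5}\right) = 6 - - \frac{E}{5} = 6 + \frac{E}{5}$)
$U{\left(r,d \right)} = d + d r^{2}$ ($U{\left(r,d \right)} = r^{2} d + d = d r^{2} + d = d + d r^{2}$)
$H{\left(w \right)} = \frac{1}{60 + 2 w}$ ($H{\left(w \right)} = \frac{1}{\left(6 + \frac{w}{5}\right) \left(1 + \left(-3\right)^{2}\right)} = \frac{1}{\left(6 + \frac{w}{5}\right) \left(1 + 9\right)} = \frac{1}{\left(6 + \frac{w}{5}\right) 10} = \frac{1}{60 + 2 w}$)
$- I{\left(-2,-5 \right)} H{\left(-2 \right)} \left(-5\right) = - - 2 \frac{1}{2 \left(30 - 2\right)} \left(-5\right) = - - 2 \frac{1}{2 \cdot 28} \left(-5\right) = - - 2 \cdot \frac{1}{2} \cdot \frac{1}{28} \left(-5\right) = - \left(-2\right) \frac{1}{56} \left(-5\right) = - \frac{\left(-1\right) \left(-5\right)}{28} = \left(-1\right) \frac{5}{28} = - \frac{5}{28}$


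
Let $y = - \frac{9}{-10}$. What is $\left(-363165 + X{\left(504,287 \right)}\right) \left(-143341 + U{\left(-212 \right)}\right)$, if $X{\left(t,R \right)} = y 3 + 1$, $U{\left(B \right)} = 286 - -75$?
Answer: $51924802674$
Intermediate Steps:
$y = \frac{9}{10}$ ($y = \left(-9\right) \left(- \frac{1}{10}\right) = \frac{9}{10} \approx 0.9$)
$U{\left(B \right)} = 361$ ($U{\left(B \right)} = 286 + 75 = 361$)
$X{\left(t,R \right)} = \frac{37}{10}$ ($X{\left(t,R \right)} = \frac{9}{10} \cdot 3 + 1 = \frac{27}{10} + 1 = \frac{37}{10}$)
$\left(-363165 + X{\left(504,287 \right)}\right) \left(-143341 + U{\left(-212 \right)}\right) = \left(-363165 + \frac{37}{10}\right) \left(-143341 + 361\right) = \left(- \frac{3631613}{10}\right) \left(-142980\right) = 51924802674$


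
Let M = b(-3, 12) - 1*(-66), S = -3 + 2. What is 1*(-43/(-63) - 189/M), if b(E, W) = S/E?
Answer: -27164/12537 ≈ -2.1667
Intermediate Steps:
S = -1
b(E, W) = -1/E
M = 199/3 (M = -1/(-3) - 1*(-66) = -1*(-1/3) + 66 = 1/3 + 66 = 199/3 ≈ 66.333)
1*(-43/(-63) - 189/M) = 1*(-43/(-63) - 189/199/3) = 1*(-43*(-1/63) - 189*3/199) = 1*(43/63 - 567/199) = 1*(-27164/12537) = -27164/12537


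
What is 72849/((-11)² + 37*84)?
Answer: 72849/3229 ≈ 22.561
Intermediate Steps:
72849/((-11)² + 37*84) = 72849/(121 + 3108) = 72849/3229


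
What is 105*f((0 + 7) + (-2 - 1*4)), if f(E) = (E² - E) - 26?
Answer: -2730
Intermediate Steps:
f(E) = -26 + E² - E
105*f((0 + 7) + (-2 - 1*4)) = 105*(-26 + ((0 + 7) + (-2 - 1*4))² - ((0 + 7) + (-2 - 1*4))) = 105*(-26 + (7 + (-2 - 4))² - (7 + (-2 - 4))) = 105*(-26 + (7 - 6)² - (7 - 6)) = 105*(-26 + 1² - 1*1) = 105*(-26 + 1 - 1) = 105*(-26) = -2730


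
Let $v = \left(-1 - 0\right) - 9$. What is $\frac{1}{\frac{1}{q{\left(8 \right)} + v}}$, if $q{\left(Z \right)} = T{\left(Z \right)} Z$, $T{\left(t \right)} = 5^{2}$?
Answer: $190$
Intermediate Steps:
$T{\left(t \right)} = 25$
$q{\left(Z \right)} = 25 Z$
$v = -10$ ($v = \left(-1 + 0\right) - 9 = -1 - 9 = -10$)
$\frac{1}{\frac{1}{q{\left(8 \right)} + v}} = \frac{1}{\frac{1}{25 \cdot 8 - 10}} = \frac{1}{\frac{1}{200 - 10}} = \frac{1}{\frac{1}{190}} = 190$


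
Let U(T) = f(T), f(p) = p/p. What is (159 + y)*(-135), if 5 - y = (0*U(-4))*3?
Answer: -22140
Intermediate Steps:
f(p) = 1
U(T) = 1
y = 5 (y = 5 - 0*1*3 = 5 - 0*3 = 5 - 1*0 = 5 + 0 = 5)
(159 + y)*(-135) = (159 + 5)*(-135) = 164*(-135) = -22140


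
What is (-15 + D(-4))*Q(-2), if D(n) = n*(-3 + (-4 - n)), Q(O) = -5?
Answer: 15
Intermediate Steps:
D(n) = n*(-7 - n)
(-15 + D(-4))*Q(-2) = (-15 - 1*(-4)*(7 - 4))*(-5) = (-15 - 1*(-4)*3)*(-5) = (-15 + 12)*(-5) = -3*(-5) = 15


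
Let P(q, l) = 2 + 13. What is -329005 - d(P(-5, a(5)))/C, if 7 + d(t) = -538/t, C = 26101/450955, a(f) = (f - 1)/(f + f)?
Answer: -25704085702/78303 ≈ -3.2826e+5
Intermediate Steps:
a(f) = (-1 + f)/(2*f) (a(f) = (-1 + f)/((2*f)) = (-1 + f)*(1/(2*f)) = (-1 + f)/(2*f))
P(q, l) = 15
C = 26101/450955 (C = 26101*(1/450955) = 26101/450955 ≈ 0.057879)
d(t) = -7 - 538/t
-329005 - d(P(-5, a(5)))/C = -329005 - (-7 - 538/15)/26101/450955 = -329005 - (-7 - 538*1/15)*450955/26101 = -329005 - (-7 - 538/15)*450955/26101 = -329005 - (-643)*450955/(15*26101) = -329005 - 1*(-57992813/78303) = -329005 + 57992813/78303 = -25704085702/78303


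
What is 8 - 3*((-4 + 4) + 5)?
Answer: -7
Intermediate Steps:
8 - 3*((-4 + 4) + 5) = 8 - 3*(0 + 5) = 8 - 3*5 = 8 - 15 = -7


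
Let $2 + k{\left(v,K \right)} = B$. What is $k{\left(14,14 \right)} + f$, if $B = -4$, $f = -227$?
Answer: $-233$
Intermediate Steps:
$k{\left(v,K \right)} = -6$ ($k{\left(v,K \right)} = -2 - 4 = -6$)
$k{\left(14,14 \right)} + f = -6 - 227 = -233$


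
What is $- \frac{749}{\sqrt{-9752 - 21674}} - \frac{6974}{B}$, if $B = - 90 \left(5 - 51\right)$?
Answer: $- \frac{3487}{2070} + \frac{749 i \sqrt{31426}}{31426} \approx -1.6845 + 4.2251 i$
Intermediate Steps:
$B = 4140$ ($B = \left(-90\right) \left(-46\right) = 4140$)
$- \frac{749}{\sqrt{-9752 - 21674}} - \frac{6974}{B} = - \frac{749}{\sqrt{-9752 - 21674}} - \frac{6974}{4140} = - \frac{749}{\sqrt{-31426}} - \frac{3487}{2070} = - \frac{749}{i \sqrt{31426}} - \frac{3487}{2070} = - 749 \left(- \frac{i \sqrt{31426}}{31426}\right) - \frac{3487}{2070} = \frac{749 i \sqrt{31426}}{31426} - \frac{3487}{2070} = - \frac{3487}{2070} + \frac{749 i \sqrt{31426}}{31426}$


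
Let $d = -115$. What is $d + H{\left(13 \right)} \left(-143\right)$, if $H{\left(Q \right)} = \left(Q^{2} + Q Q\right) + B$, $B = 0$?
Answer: $-48449$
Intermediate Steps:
$H{\left(Q \right)} = 2 Q^{2}$ ($H{\left(Q \right)} = \left(Q^{2} + Q Q\right) + 0 = \left(Q^{2} + Q^{2}\right) + 0 = 2 Q^{2} + 0 = 2 Q^{2}$)
$d + H{\left(13 \right)} \left(-143\right) = -115 + 2 \cdot 13^{2} \left(-143\right) = -115 + 2 \cdot 169 \left(-143\right) = -115 + 338 \left(-143\right) = -115 - 48334 = -48449$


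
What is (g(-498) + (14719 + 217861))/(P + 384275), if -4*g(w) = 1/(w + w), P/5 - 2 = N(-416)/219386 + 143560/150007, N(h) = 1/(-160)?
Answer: 60987682060609874284/100769383472905164417 ≈ 0.60522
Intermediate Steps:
N(h) = -1/160
P = 15570227940233/1053101942464 (P = 10 + 5*(-1/160/219386 + 143560/150007) = 10 + 5*(-1/160*1/219386 + 143560*(1/150007)) = 10 + 5*(-1/35101760 + 143560/150007) = 10 + 5*(5039208515593/5265509712320) = 10 + 5039208515593/1053101942464 = 15570227940233/1053101942464 ≈ 14.785)
g(w) = -1/(8*w) (g(w) = -1/(4*(w + w)) = -1/(2*w)/4 = -1/(8*w))
(g(-498) + (14719 + 217861))/(P + 384275) = (-1/8/(-498) + (14719 + 217861))/(15570227940233/1053101942464 + 384275) = (-1/8*(-1/498) + 232580)/(404696319168293833/1053101942464) = (1/3984 + 232580)*(1053101942464/404696319168293833) = (926598721/3984)*(1053101942464/404696319168293833) = 60987682060609874284/100769383472905164417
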